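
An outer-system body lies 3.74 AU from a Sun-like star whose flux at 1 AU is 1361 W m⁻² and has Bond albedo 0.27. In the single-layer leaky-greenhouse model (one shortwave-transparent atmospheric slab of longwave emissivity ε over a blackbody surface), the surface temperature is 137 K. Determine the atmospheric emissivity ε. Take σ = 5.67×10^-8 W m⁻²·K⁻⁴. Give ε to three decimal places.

0.222

Flux at the orbit: S = 1361/(3.74)² = 97.30 W m⁻².
First, T_e = [97.30·(1−0.27)/(4σ)]^(1/4) = 133.0 K.
T_s⁴ = T_e⁴·2/(2−ε) → ε = 2 − 2(T_e/T_s)⁴ = 2 − 2·(133.0/137)⁴ = 0.2220.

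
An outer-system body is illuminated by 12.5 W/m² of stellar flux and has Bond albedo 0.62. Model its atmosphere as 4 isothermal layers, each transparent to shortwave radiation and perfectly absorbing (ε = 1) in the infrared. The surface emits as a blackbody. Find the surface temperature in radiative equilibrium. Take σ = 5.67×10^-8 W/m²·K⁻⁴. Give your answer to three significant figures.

The effective emission temperature is T_e = [S(1−α)/(4σ)]^¼ = 67.65 K.
With N = 4 opaque layers, T_s = (N+1)^(1/4)·T_e = 5^(1/4)·67.65 = 101.2 K.

101 K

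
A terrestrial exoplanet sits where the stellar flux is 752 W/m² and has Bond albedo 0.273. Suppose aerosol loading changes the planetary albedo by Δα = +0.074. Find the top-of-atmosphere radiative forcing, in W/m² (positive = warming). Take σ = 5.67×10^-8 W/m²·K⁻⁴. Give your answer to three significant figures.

-13.9 W/m²

ΔF = −(S/4)Δα = −(752.0/4)×(+0.074) = -13.91 W/m².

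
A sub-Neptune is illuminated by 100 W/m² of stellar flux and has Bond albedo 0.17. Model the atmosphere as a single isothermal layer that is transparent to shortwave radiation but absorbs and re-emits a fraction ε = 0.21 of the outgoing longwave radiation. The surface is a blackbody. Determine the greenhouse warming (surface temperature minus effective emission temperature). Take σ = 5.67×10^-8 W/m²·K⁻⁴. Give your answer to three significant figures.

The planet radiates to space at T_e = [S(1−α)/(4σ)]^(1/4) = 138.3 K.
For a single slab of emissivity ε, T_s⁴ = 2T_e⁴/(2−ε); thus T_s = 138.3·(1.117)^(1/4) = 142.2 K.
The atmosphere warms the surface by 3.889 K.

3.89 kelvin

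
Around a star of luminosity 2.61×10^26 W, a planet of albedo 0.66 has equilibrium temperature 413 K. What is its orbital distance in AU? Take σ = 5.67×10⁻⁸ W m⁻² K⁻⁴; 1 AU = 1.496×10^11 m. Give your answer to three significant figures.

0.219 AU

The flux needed for this T is 4σT⁴/(1−0.66) = 19410 W m⁻².
Then d = [L/(4πS)]^(1/2) = 3.271×10^10 m, i.e. 0.2187 AU.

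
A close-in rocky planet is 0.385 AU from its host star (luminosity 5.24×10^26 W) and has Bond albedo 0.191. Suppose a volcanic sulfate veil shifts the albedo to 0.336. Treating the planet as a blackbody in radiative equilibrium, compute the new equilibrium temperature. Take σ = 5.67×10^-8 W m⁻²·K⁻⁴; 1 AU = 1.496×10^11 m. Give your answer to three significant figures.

d = 0.385 × 1.496×10^11 m = 5.760×10^10 m.
Spreading L over a sphere of radius d: S = 5.24×10^26/(4π·5.76×10^10²) = 12570 W m⁻².
New equilibrium: T₂ = [(1−0.336)·12570/(4σ)]^(1/4) = 438.0 K.

438 K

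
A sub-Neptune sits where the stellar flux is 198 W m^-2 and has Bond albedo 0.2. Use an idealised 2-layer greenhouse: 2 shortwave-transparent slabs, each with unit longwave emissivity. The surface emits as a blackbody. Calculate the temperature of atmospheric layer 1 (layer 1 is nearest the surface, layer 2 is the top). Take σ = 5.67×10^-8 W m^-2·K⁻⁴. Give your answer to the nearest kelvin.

193 kelvin

The effective emission temperature is T_e = [S(1−α)/(4σ)]^¼ = 162.6 K.
Each opaque layer satisfies 2T_j⁴ = T_{j−1}⁴ + T_{j+1}⁴, giving T_k⁴ = (N+1−k)T_e⁴.
T_1 = (2)^(1/4)·162.6 = 193.3 K.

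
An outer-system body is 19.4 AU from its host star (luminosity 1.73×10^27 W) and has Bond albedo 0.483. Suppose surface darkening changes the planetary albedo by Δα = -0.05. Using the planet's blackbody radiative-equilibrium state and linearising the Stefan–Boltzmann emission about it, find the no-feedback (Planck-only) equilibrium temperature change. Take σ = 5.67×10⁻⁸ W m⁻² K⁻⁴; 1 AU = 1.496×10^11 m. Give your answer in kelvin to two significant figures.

Orbital distance: d = 19.4 AU = 2.902×10^12 m.
Spreading L over a sphere of radius d: S = 1.73×10^27/(4π·2.90×10^12²) = 16.34 W m⁻².
Unperturbed T_e = [16.34·(1−0.483)/(4σ)]^¼ = 78.13 K.
The change in absorbed flux is Δ[S(1−α)/4] = −SΔα/4 = 0.2043 W m⁻².
Planck response: λ_P = 4σT_e³ = 4·5.67×10⁻⁸·(78.13)³ = 0.1082 W m⁻²/K.
ΔT₀ = ΔF/λ_P = 0.2043/0.1082 = 1.89 K.

1.9 K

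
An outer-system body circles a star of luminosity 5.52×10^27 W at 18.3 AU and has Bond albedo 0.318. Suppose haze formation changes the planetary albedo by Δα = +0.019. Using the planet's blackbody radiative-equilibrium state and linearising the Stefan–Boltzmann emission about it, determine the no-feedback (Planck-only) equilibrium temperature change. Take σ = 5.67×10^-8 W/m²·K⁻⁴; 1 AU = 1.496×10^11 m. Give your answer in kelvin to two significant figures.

d = 18.3 × 1.496×10^11 m = 2.738×10^12 m.
Spreading L over a sphere of radius d: S = 5.52×10^27/(4π·2.74×10^12²) = 58.61 W/m².
Reference equilibrium: T_e = [S(1−α)/(4σ)]^(1/4) = 115.2 K.
TOA radiative forcing: ΔF = −S·Δα/4 = −58.61·(+0.019)/4 = -0.2784 W/m².
Planck response: λ_P = 4σT_e³ = 4·5.67×10⁻⁸·(115.2)³ = 0.3469 W/m²/K.
So ΔT₀ = -0.2784/0.3469 = -0.802 K.

-0.80 K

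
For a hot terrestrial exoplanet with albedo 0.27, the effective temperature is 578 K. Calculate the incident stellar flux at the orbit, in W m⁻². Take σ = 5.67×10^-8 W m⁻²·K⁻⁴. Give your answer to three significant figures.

From S(1−α)/4 = σT⁴: S = 4σT⁴/(1−α).
The emitted flux is σT⁴ = 6328 W m⁻².
So S = 4×6328/(1−0.27) = 34680 W m⁻².

34700 W m⁻²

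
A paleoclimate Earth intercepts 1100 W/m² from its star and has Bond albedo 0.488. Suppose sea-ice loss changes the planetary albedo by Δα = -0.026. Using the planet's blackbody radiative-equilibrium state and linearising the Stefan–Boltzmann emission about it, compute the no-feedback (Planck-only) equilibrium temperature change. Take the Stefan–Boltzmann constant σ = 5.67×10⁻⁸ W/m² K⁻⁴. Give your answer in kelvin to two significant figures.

The baseline emission temperature is T_e = 223.2 K.
TOA radiative forcing: ΔF = −S·Δα/4 = −1100·(-0.026)/4 = 7.150 W/m².
Linearising σT⁴ gives d(σT⁴)/dT = 4σT_e³ = 2.523 W/m² per K.
ΔT₀ = ΔF/λ_P = 7.150/2.523 = 2.83 K.

2.8 K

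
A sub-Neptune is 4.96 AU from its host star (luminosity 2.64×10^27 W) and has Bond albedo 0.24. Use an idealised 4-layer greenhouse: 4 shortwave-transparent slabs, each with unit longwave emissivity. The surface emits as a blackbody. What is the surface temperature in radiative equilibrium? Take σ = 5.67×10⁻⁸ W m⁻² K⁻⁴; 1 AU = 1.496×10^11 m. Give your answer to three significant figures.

283 K

d = 4.96 × 1.496×10^11 m = 7.420×10^11 m.
Flux at the orbit: S = L/(4πd²) = 2.64×10^27/(4π·(7.42×10^11)²) = 381.6 W m⁻².
The effective emission temperature is T_e = [S(1−α)/(4σ)]^¼ = 189.1 K.
With N = 4 opaque layers, T_s = (N+1)^(1/4)·T_e = 5^(1/4)·189.1 = 282.8 K.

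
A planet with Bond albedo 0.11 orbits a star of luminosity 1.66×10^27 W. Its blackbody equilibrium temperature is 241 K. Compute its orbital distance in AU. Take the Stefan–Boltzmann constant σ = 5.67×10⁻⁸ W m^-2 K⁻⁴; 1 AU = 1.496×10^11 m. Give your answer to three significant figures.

2.62 AU

Energy balance gives S = 4σT⁴/(1−α) = 859.6 W m^-2.
From L = 4πd²S, d = √(1.66×10^27/(4π·859.6)) = 3.920×10^11 m = 2.620 AU.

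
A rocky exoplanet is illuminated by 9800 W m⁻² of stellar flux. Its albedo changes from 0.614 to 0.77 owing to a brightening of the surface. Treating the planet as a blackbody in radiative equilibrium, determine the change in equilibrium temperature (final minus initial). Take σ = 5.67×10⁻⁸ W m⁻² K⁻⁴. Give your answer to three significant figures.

Initial: T₁ = [S(1−0.614)/(4σ)]^(1/4) = 359.4 K.
With α = 0.77, T₂ = 315.7 K.
ΔT = T₂ − T₁ = -43.63 K.

-43.6 K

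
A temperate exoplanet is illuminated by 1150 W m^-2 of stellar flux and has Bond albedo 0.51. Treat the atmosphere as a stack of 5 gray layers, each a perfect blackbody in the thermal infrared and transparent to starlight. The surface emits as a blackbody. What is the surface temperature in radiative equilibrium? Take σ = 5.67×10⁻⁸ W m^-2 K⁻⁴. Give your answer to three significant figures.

349 K

Top-of-atmosphere balance: σT_e⁴ = S(1−α)/4 = 140.9 W m^-2 → T_e = 223.3 K.
With N = 5 opaque layers, T_s = (N+1)^(1/4)·T_e = 6^(1/4)·223.3 = 349.4 K.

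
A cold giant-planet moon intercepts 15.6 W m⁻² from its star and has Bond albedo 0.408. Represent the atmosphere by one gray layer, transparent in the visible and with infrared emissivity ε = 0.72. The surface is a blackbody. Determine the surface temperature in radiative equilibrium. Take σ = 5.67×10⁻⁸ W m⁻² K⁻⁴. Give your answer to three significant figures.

The planet radiates to space at T_e = [S(1−α)/(4σ)]^(1/4) = 79.88 K.
For a single slab of emissivity ε, T_s⁴ = 2T_e⁴/(2−ε); thus T_s = 79.88·(1.562)^(1/4) = 89.31 K.

89.3 K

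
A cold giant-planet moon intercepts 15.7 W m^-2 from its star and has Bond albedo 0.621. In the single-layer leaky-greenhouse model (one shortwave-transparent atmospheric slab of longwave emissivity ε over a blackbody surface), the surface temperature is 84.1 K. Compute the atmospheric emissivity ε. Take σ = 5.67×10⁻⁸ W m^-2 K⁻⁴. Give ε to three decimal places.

First, T_e = [15.70·(1−0.621)/(4σ)]^(1/4) = 71.57 K.
Since (2−ε)/2 = (T_e/T_s)⁴ = 0.5245, ε = 0.9511.

0.951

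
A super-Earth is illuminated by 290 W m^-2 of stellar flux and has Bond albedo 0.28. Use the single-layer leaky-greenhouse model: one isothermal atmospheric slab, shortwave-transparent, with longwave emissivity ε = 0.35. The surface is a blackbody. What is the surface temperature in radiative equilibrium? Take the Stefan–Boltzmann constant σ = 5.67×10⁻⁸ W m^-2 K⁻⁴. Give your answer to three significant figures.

The planet radiates to space at T_e = [S(1−α)/(4σ)]^(1/4) = 174.2 K.
The surface balance (absorbed SW + ε·downward IR = σT_s⁴) with T_a⁴ = T_s⁴/2 reduces to T_s = T_e·[2/(2−ε)]^¼ = 182.8 K.

183 kelvin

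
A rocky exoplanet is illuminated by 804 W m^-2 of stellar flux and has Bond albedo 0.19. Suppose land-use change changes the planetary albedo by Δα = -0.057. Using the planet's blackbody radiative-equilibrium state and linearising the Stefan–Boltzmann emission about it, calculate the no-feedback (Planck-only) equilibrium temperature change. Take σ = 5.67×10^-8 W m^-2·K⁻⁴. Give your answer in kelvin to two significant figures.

The baseline emission temperature is T_e = 231.5 K.
ΔF = −(S/4)Δα = −(804.0/4)×(-0.057) = 11.46 W m^-2.
The Planck feedback parameter is 4σT_e³ = 2.813 W m^-2/K.
ΔT₀ = ΔF/λ_P = 11.46/2.813 = 4.07 K.

4.1 K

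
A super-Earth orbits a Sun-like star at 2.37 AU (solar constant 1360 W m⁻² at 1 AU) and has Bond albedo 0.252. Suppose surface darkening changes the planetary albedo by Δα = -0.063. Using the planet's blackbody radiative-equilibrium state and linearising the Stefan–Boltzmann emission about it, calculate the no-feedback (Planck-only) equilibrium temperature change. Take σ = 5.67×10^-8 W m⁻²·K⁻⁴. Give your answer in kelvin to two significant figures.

By the inverse-square law, S = 1360/2.37² = 242.1 W m⁻².
Unperturbed T_e = [242.1·(1−0.252)/(4σ)]^¼ = 168.1 K.
ΔF = −(S/4)Δα = −(242.1/4)×(-0.063) = 3.813 W m⁻².
The Planck feedback parameter is 4σT_e³ = 1.077 W m⁻²/K.
So ΔT₀ = 3.813/1.077 = 3.54 K.

3.5 K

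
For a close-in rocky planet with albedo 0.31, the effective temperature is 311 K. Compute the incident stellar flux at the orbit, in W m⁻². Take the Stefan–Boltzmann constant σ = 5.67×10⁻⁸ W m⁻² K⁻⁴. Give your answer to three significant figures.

Invert the energy balance for S: S = 4σT⁴/(1−α).
The emitted flux is σT⁴ = 530.4 W m⁻².
So S = 4×530.4/(1−0.31) = 3075 W m⁻².

3070 W m⁻²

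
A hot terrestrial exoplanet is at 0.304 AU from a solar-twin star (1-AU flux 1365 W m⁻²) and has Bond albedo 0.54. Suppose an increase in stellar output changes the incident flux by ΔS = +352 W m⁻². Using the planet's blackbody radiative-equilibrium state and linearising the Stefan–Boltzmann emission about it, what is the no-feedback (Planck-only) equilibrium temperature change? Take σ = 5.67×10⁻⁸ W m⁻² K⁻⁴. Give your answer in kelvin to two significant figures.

Irradiance scales as 1/d², so S = 1365 W m⁻² × (1/0.304)² = 14770 W m⁻².
Reference equilibrium: T_e = [S(1−α)/(4σ)]^(1/4) = 416.0 K.
TOA radiative forcing: ΔF = (1−α)ΔS/4 = 0.46·(+352)/4 = 40.48 W m⁻².
Linearising σT⁴ gives d(σT⁴)/dT = 4σT_e³ = 16.33 W m⁻² per K.
ΔT₀ = ΔF/λ_P = 40.48/16.33 = 2.48 K.

2.5 K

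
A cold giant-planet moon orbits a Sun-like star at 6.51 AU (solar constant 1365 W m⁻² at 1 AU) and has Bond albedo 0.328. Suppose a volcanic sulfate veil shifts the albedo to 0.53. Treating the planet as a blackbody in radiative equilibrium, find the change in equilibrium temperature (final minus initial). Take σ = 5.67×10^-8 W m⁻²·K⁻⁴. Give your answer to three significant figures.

-8.45 K

By the inverse-square law, S = 1365/6.51² = 32.21 W m⁻².
Before: T₁ = [32.21·0.672/(4σ)]^(1/4) = 98.84 K.
With α = 0.53, T₂ = 90.39 K.
Change: 90.39 − 98.84 = -8.451 K.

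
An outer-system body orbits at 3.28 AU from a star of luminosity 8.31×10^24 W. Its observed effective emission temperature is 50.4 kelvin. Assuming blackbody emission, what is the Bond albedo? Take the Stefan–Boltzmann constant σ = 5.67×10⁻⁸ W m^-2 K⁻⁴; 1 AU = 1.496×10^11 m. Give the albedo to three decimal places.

d = 3.28 × 1.496×10^11 m = 4.907×10^11 m.
S = L/(4πd²) = 2.747 W m^-2.
Rearranging the radiative balance, α = 1 − 4σT⁴/S.
4σT⁴ = 4·5.67×10⁻⁸·(50.4)⁴ = 1.463 W m^-2.
1−α = 1.463/2.747 = 0.5328, so α = 0.4672.

0.467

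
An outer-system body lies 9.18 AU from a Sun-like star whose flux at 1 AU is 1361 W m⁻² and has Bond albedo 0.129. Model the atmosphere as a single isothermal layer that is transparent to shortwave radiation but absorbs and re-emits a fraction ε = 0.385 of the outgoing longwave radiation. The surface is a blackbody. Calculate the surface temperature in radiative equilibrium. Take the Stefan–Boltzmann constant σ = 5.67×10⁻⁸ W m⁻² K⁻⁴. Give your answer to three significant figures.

By the inverse-square law, S = 1361/9.18² = 16.15 W m⁻².
The planet radiates to space at T_e = [S(1−α)/(4σ)]^(1/4) = 88.74 K.
Surface balance with a leaky layer gives σT_s⁴ = σT_e⁴·2/(2−ε), so T_s = T_e·[2/(2−0.385)]^(1/4) = 93.62 K.

93.6 K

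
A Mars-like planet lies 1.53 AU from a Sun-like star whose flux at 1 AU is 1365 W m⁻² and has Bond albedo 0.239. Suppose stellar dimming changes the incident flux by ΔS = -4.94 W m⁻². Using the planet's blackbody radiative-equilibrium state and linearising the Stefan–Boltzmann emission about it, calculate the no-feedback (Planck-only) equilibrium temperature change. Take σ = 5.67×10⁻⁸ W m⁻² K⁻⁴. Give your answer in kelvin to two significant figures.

Irradiance scales as 1/d², so S = 1365 W m⁻² × (1/1.53)² = 583.1 W m⁻².
Reference equilibrium: T_e = [S(1−α)/(4σ)]^(1/4) = 210.3 K.
TOA radiative forcing: ΔF = (1−α)ΔS/4 = 0.761·(-4.94)/4 = -0.9398 W m⁻².
Linearising σT⁴ gives d(σT⁴)/dT = 4σT_e³ = 2.110 W m⁻² per K.
So ΔT₀ = -0.9398/2.110 = -0.445 K.

-0.45 K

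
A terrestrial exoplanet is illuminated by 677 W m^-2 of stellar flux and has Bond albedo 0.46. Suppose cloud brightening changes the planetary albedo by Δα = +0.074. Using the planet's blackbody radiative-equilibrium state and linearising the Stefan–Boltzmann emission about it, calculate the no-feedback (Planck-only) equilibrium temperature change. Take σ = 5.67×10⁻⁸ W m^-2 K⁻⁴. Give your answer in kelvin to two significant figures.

The baseline emission temperature is T_e = 200.4 K.
ΔF = −(S/4)Δα = −(677.0/4)×(+0.074) = -12.52 W m^-2.
The Planck feedback parameter is 4σT_e³ = 1.825 W m^-2/K.
So ΔT₀ = -12.52/1.825 = -6.86 K.

-6.9 K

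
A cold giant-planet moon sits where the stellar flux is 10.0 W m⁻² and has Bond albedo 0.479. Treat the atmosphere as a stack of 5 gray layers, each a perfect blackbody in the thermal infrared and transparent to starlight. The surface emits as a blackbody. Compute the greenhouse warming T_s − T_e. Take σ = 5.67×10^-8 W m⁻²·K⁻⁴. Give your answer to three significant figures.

Top-of-atmosphere balance: σT_e⁴ = S(1−α)/4 = 1.302 W m⁻² → T_e = 69.23 K.
Surface: T_s = (6)^¼·T_e = 108.4 K.
Warming: T_s − T_e = 39.12 K.

39.1 K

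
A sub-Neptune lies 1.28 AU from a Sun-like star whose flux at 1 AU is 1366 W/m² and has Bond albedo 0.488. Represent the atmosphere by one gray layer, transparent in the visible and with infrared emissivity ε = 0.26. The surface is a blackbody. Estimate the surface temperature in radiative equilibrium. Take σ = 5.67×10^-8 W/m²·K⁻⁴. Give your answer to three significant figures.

216 K

Irradiance scales as 1/d², so S = 1366 W/m² × (1/1.28)² = 833.7 W/m².
Effective emission temperature (TOA balance): σT_e⁴ = S(1−α)/4 = 106.7 W/m² → T_e = 208.3 K.
Surface balance with a leaky layer gives σT_s⁴ = σT_e⁴·2/(2−ε), so T_s = T_e·[2/(2−0.26)]^(1/4) = 215.7 K.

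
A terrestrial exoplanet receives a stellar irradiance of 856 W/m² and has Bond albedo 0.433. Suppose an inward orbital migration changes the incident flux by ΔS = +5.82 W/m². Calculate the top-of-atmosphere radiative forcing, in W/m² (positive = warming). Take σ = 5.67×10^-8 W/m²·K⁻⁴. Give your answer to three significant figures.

TOA radiative forcing: ΔF = (1−α)ΔS/4 = 0.567·(+5.82)/4 = 0.8250 W/m².

0.825 W/m²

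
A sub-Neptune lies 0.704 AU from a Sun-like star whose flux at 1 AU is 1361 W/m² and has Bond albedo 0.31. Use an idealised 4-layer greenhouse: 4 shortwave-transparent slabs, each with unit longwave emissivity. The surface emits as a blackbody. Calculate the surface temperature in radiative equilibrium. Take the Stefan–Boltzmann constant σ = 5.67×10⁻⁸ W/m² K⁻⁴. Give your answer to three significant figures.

452 K

Irradiance scales as 1/d², so S = 1361 W/m² × (1/0.704)² = 2746 W/m².
The effective emission temperature is T_e = [S(1−α)/(4σ)]^¼ = 302.3 K.
With N = 4 opaque layers, T_s = (N+1)^(1/4)·T_e = 5^(1/4)·302.3 = 452.1 K.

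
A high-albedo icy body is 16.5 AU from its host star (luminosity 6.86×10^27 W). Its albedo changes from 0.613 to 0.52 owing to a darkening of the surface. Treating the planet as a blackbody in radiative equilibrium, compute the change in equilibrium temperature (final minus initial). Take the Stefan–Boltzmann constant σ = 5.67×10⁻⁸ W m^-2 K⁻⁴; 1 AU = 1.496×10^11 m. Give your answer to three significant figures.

Orbital distance: d = 16.5 AU = 2.468×10^12 m.
S = L/(4πd²) = 89.59 W m^-2.
With α = 0.613, T₁ = 111.2 K.
Final:   T₂ = [S(1−0.52)/(4σ)]^(1/4) = 117.3 K.
ΔT = T₂ − T₁ = 6.151 K.

6.15 K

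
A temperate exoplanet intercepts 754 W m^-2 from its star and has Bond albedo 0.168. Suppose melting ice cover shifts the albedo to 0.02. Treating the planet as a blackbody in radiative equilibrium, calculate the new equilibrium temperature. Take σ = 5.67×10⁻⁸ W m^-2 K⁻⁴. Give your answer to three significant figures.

T₂ = [S(1−α₂)/(4σ)]^(1/4) = [754.0·0.98/(4σ)]^(1/4) = 238.9 K.

239 K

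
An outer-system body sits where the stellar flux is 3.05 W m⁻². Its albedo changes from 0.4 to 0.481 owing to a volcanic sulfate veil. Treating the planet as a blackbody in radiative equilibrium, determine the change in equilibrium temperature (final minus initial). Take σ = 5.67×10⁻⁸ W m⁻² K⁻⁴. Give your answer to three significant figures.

-1.90 K

With α = 0.4, T₁ = 53.30 K.
After:  T₂ = [3.050·0.519/(4σ)]^(1/4) = 51.40 K.
Change: 51.40 − 53.30 = -1.898 K.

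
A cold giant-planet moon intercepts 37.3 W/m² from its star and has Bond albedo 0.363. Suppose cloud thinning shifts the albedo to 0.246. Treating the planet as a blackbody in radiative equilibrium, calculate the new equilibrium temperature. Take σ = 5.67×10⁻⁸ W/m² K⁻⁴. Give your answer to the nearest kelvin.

New equilibrium: T₂ = [(1−0.246)·37.30/(4σ)]^(1/4) = 105.5 K.

106 kelvin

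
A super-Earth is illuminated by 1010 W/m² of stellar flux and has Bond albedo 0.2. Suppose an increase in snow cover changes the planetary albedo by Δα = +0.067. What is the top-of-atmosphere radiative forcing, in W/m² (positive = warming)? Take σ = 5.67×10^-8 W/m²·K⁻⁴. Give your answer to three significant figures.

TOA radiative forcing: ΔF = −S·Δα/4 = −1010·(+0.067)/4 = -16.92 W/m².

-16.9 W/m²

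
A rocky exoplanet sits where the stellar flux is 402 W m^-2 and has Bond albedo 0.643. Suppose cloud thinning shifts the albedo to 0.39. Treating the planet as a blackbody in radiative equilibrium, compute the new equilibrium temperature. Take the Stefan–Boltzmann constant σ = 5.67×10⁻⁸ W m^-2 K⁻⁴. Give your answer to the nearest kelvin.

With the new albedo, S(1−α₂)/4 = 61.30 W m^-2, so T₂ = 181.3 K.

181 kelvin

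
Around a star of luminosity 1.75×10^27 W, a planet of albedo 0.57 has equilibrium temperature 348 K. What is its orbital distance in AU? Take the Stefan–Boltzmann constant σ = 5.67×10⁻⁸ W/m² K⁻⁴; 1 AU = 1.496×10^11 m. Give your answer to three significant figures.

0.897 AU

Energy balance gives S = 4σT⁴/(1−α) = 7736 W/m².
S = L/(4πd²) → d = √(L/4πS) = √(1.75×10^27/(4π·7736)) = 1.342×10^11 m = 0.8969 AU.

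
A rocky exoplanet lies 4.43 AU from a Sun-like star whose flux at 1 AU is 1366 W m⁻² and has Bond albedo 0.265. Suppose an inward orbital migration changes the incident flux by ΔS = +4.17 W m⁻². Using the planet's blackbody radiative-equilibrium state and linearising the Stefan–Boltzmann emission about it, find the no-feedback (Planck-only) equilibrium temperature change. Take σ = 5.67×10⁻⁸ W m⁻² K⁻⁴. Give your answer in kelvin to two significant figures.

1.8 K

Irradiance scales as 1/d², so S = 1366 W m⁻² × (1/4.43)² = 69.61 W m⁻².
The baseline emission temperature is T_e = 122.6 K.
Only a fraction (1−α) is absorbed and it's spread over 4πR², so ΔF = (1−α)ΔS/4 = 0.7662 W m⁻².
The Planck feedback parameter is 4σT_e³ = 0.4175 W m⁻²/K.
So ΔT₀ = 0.7662/0.4175 = 1.84 K.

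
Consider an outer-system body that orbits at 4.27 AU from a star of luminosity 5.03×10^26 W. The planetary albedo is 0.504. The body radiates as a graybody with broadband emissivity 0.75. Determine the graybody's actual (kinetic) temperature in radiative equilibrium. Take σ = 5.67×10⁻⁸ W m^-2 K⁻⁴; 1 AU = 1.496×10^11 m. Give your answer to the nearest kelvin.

130 K

Orbital distance: d = 4.27 AU = 6.388×10^11 m.
S = L/(4πd²) = 98.09 W m^-2.
Averaging over the sphere, the absorbed flux is S(1−α)/4 = 12.16 W m^-2.
Radiative balance εσT⁴ = 12.16 gives T = [12.16/(0.75·σ)]^(1/4) = 130.0 K.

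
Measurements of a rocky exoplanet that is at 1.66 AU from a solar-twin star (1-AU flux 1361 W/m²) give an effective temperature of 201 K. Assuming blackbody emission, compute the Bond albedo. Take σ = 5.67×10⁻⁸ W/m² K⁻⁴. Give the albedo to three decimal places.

0.250

Flux at the orbit: S = 1361/(1.66)² = 493.9 W/m².
Rearranging the radiative balance, α = 1 − 4σT⁴/S.
σT⁴ = 92.55 W/m², so 4σT⁴ = 370.2 W/m².
1−α = 370.2/493.9 = 0.7495, so α = 0.2505.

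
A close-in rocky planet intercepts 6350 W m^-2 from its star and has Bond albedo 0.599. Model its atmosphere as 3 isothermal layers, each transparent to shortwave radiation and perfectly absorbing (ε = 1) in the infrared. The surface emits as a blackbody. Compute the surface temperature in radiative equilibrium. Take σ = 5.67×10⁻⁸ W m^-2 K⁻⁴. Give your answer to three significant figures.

The effective emission temperature is T_e = [S(1−α)/(4σ)]^¼ = 325.5 K.
For an N-layer opaque stack, T_s⁴ = (N+1)T_e⁴, hence T_s = (4)^(1/4)×325.5 K = 460.3 K.

460 kelvin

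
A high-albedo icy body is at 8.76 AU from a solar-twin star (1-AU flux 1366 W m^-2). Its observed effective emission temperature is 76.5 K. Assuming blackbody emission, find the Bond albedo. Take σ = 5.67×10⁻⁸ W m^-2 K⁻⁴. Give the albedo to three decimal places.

By the inverse-square law, S = 1366/8.76² = 17.80 W m^-2.
From σT⁴ = S(1−α)/4 we invert for α: 1−α = 4σT⁴/S.
σT⁴ = 1.942 W m^-2, so 4σT⁴ = 7.768 W m^-2.
1−α = 7.768/17.80 = 0.4364, so α = 0.5636.

0.564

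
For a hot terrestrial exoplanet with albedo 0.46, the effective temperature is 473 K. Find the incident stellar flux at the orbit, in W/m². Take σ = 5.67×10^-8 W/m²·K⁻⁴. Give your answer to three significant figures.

From S(1−α)/4 = σT⁴: S = 4σT⁴/(1−α).
σT⁴ = 5.67×10⁻⁸·(473)⁴ = 2838 W/m².
So S = 4×2838/(1−0.46) = 21020 W/m².

21000 W/m²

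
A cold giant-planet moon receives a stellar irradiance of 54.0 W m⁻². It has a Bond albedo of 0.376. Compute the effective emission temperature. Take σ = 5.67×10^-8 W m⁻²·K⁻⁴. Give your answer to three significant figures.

110 K

Absorbed flux (global mean): S(1−α)/4 = 54.00·0.624/4 = 8.424 W m⁻².
Set σT⁴ = 8.424 → T = (8.424/σ)^(1/4) = 110.4 K.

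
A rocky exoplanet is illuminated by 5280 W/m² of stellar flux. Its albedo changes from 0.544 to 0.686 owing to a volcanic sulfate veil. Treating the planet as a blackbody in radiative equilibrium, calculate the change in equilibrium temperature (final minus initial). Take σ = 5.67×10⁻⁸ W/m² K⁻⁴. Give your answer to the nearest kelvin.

Initial: T₁ = [S(1−0.544)/(4σ)]^(1/4) = 321.0 K.
Final:   T₂ = [S(1−0.686)/(4σ)]^(1/4) = 292.4 K.
Change: 292.4 − 321.0 = -28.59 K.

-29 kelvin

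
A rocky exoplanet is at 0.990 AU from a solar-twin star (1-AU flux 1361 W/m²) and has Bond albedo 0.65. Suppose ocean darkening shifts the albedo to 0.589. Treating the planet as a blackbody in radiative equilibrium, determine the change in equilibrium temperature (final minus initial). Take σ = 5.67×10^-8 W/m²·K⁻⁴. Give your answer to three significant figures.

8.82 K

By the inverse-square law, S = 1361/0.990² = 1389 W/m².
Initial: T₁ = [S(1−0.65)/(4σ)]^(1/4) = 215.2 K.
With α = 0.589, T₂ = 224.0 K.
Change: 224.0 − 215.2 = 8.818 K.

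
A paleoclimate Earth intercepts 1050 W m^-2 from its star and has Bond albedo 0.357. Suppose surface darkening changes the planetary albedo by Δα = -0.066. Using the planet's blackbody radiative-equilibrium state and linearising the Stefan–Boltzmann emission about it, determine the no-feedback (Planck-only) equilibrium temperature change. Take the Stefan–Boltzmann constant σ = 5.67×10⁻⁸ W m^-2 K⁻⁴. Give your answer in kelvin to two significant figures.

6.0 K

Reference equilibrium: T_e = [S(1−α)/(4σ)]^(1/4) = 233.6 K.
The change in absorbed flux is Δ[S(1−α)/4] = −SΔα/4 = 17.32 W m^-2.
The Planck feedback parameter is 4σT_e³ = 2.890 W m^-2/K.
Hence the no-feedback warming is ΔF/(4σT_e³) = 5.99 K.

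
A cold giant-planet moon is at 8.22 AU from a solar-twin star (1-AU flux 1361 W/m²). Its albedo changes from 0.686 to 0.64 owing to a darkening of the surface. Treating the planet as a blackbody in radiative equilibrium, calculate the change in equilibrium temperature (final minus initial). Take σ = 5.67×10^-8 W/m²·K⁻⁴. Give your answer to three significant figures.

By the inverse-square law, S = 1361/8.22² = 20.14 W/m².
Initial: T₁ = [S(1−0.686)/(4σ)]^(1/4) = 72.67 K.
After:  T₂ = [20.14·0.36/(4σ)]^(1/4) = 75.20 K.
ΔT = T₂ − T₁ = 2.527 K.

2.53 K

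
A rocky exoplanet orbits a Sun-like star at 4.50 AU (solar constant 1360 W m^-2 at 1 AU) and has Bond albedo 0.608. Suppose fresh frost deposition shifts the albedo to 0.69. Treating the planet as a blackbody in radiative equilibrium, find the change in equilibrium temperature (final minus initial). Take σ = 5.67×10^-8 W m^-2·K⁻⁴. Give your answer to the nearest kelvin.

-6 kelvin

By the inverse-square law, S = 1360/4.50² = 67.16 W m^-2.
Initial: T₁ = [S(1−0.608)/(4σ)]^(1/4) = 103.8 K.
With α = 0.69, T₂ = 97.88 K.
ΔT = T₂ − T₁ = -5.915 K.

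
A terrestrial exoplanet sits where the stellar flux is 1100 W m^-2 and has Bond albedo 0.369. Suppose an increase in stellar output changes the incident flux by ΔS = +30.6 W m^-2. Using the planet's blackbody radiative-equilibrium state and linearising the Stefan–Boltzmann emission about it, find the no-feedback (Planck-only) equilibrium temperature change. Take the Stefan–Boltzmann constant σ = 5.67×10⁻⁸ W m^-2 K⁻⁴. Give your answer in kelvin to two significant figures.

Reference equilibrium: T_e = [S(1−α)/(4σ)]^(1/4) = 235.2 K.
Only a fraction (1−α) is absorbed and it's spread over 4πR², so ΔF = (1−α)ΔS/4 = 4.827 W m^-2.
Linearising σT⁴ gives d(σT⁴)/dT = 4σT_e³ = 2.951 W m^-2 per K.
So ΔT₀ = 4.827/2.951 = 1.64 K.

1.6 K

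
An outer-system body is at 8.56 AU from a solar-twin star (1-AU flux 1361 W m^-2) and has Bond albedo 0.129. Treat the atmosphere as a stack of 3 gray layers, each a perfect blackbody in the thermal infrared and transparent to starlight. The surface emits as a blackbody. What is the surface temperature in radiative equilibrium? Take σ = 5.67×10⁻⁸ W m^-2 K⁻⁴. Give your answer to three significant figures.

130 K

Flux at the orbit: S = 1361/(8.56)² = 18.57 W m^-2.
The effective emission temperature is T_e = [S(1−α)/(4σ)]^¼ = 91.90 K.
For an N-layer opaque stack, T_s⁴ = (N+1)T_e⁴, hence T_s = (4)^(1/4)×91.90 K = 130.0 K.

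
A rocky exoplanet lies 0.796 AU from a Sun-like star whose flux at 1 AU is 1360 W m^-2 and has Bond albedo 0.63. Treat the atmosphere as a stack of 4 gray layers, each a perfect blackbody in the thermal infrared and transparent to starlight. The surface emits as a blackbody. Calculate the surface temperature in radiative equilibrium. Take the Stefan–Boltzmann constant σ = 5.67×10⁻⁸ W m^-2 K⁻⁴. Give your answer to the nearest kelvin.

By the inverse-square law, S = 1360/0.796² = 2146 W m^-2.
OLR = S(1−α)/4 = 198.5 W m^-2; the top layer radiates at T_e = 243.3 K.
Layer-by-layer balance gives σT_s⁴ = (N+1)σT_e⁴, so T_s = 5^¼·243.3 = 363.8 K.

364 K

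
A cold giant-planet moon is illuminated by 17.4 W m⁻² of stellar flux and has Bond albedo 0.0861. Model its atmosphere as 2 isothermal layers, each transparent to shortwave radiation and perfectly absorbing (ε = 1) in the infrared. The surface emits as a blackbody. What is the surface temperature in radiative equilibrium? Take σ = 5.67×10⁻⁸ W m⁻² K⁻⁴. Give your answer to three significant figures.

120 K

The effective emission temperature is T_e = [S(1−α)/(4σ)]^¼ = 91.51 K.
With N = 2 opaque layers, T_s = (N+1)^(1/4)·T_e = 3^(1/4)·91.51 = 120.4 K.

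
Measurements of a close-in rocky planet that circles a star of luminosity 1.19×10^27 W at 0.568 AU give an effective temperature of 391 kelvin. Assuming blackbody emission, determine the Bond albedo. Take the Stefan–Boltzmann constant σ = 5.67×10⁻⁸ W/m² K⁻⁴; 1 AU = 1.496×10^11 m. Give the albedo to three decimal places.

Orbital distance: d = 0.568 AU = 8.497×10^10 m.
Flux at the orbit: S = L/(4πd²) = 1.19×10^27/(4π·(8.50×10^10)²) = 13120 W/m².
From σT⁴ = S(1−α)/4 we invert for α: 1−α = 4σT⁴/S.
σT⁴ = 1325 W/m², so 4σT⁴ = 5301 W/m².
1−α = 5301/13120 = 0.4042, so α = 0.5958.

0.596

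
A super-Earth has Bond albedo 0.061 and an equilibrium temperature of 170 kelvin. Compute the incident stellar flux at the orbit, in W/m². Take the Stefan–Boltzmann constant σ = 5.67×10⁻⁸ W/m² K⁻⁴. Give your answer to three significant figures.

From S(1−α)/4 = σT⁴: S = 4σT⁴/(1−α).
σT⁴ = 5.67×10⁻⁸·(170)⁴ = 47.36 W/m².
So S = 4×47.36/(1−0.061) = 201.7 W/m².

202 W/m²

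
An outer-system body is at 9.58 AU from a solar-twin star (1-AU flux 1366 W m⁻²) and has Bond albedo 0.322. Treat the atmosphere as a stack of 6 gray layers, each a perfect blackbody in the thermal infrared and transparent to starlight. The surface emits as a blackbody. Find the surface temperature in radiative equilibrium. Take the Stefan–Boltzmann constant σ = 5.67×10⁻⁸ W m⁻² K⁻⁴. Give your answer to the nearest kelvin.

By the inverse-square law, S = 1366/9.58² = 14.88 W m⁻².
Top-of-atmosphere balance: σT_e⁴ = S(1−α)/4 = 2.523 W m⁻² → T_e = 81.67 K.
Layer-by-layer balance gives σT_s⁴ = (N+1)σT_e⁴, so T_s = 7^¼·81.67 = 132.8 K.

133 K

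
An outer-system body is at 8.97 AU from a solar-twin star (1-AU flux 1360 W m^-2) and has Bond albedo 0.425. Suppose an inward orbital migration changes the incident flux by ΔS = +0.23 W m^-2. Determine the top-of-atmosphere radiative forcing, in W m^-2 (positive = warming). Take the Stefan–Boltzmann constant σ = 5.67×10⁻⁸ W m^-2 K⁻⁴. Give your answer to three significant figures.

0.0331 W m^-2

Irradiance scales as 1/d², so S = 1360 W m^-2 × (1/8.97)² = 16.90 W m^-2.
TOA radiative forcing: ΔF = (1−α)ΔS/4 = 0.575·(+0.23)/4 = 0.03306 W m^-2.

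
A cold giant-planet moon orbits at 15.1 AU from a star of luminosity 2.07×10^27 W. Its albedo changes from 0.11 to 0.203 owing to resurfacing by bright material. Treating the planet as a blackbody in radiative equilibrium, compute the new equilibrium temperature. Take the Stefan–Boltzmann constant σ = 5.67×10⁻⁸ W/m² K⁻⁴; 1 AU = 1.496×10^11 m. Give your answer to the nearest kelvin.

103 K

Orbital distance: d = 15.1 AU = 2.259×10^12 m.
Spreading L over a sphere of radius d: S = 2.07×10^27/(4π·2.26×10^12²) = 32.28 W/m².
T₂ = [S(1−α₂)/(4σ)]^(1/4) = [32.28·0.797/(4σ)]^(1/4) = 103.2 K.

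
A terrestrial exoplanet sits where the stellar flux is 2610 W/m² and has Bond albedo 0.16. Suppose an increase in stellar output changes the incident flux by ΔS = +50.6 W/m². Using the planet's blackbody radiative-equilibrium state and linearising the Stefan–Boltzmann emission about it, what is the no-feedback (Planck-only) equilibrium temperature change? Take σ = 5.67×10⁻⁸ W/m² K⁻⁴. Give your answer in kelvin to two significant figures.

Reference equilibrium: T_e = [S(1−α)/(4σ)]^(1/4) = 313.6 K.
Only a fraction (1−α) is absorbed and it's spread over 4πR², so ΔF = (1−α)ΔS/4 = 10.63 W/m².
Linearising σT⁴ gives d(σT⁴)/dT = 4σT_e³ = 6.992 W/m² per K.
So ΔT₀ = 10.63/6.992 = 1.52 K.

1.5 K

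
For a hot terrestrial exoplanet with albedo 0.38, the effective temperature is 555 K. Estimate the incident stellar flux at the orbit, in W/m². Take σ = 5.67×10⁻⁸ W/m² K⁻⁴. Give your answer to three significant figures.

34700 W/m²

Invert the energy balance for S: S = 4σT⁴/(1−α).
The emitted flux is σT⁴ = 5380 W/m².
So S = 4×5380/(1−0.38) = 34710 W/m².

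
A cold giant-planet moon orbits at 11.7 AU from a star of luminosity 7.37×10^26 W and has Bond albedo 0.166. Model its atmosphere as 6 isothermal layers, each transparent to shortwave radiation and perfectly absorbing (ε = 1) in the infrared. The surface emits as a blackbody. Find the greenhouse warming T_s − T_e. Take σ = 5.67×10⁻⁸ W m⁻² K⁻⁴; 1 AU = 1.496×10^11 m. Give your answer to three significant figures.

57.4 K

d = 11.7 × 1.496×10^11 m = 1.750×10^12 m.
S = L/(4πd²) = 19.14 W m⁻².
OLR = S(1−α)/4 = 3.991 W m⁻²; the top layer radiates at T_e = 91.60 K.
Surface: T_s = (7)^¼·T_e = 149.0 K.
Warming: T_s − T_e = 57.39 K.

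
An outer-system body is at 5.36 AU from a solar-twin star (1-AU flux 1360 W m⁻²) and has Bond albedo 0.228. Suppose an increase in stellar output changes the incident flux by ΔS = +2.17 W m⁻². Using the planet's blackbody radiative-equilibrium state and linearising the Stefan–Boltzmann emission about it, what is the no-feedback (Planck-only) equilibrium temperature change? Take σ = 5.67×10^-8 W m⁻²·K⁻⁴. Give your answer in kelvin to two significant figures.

Flux at the orbit: S = 1360/(5.36)² = 47.34 W m⁻².
The baseline emission temperature is T_e = 112.7 K.
ΔF = Δ[S(1−α)]/4 = (1−0.228)·+2.17/4 = 0.4188 W m⁻².
The Planck feedback parameter is 4σT_e³ = 0.3244 W m⁻²/K.
So ΔT₀ = 0.4188/0.3244 = 1.29 K.

1.3 K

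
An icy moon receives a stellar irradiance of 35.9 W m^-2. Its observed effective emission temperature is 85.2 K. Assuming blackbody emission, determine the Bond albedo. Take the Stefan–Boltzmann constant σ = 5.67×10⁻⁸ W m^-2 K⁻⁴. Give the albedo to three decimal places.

0.667

From σT⁴ = S(1−α)/4 we invert for α: 1−α = 4σT⁴/S.
4σT⁴ = 4·5.67×10⁻⁸·(85.2)⁴ = 11.95 W m^-2.
Hence α = 1 − 11.95/35.90 = 0.6671.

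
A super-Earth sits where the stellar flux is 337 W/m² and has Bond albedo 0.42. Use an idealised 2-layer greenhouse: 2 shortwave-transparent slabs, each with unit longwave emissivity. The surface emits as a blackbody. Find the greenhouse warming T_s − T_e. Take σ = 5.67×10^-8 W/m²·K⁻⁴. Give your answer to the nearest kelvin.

54 K

The effective emission temperature is T_e = [S(1−α)/(4σ)]^¼ = 171.3 K.
Surface: T_s = (3)^¼·T_e = 225.5 K.
Warming: T_s − T_e = 54.16 K.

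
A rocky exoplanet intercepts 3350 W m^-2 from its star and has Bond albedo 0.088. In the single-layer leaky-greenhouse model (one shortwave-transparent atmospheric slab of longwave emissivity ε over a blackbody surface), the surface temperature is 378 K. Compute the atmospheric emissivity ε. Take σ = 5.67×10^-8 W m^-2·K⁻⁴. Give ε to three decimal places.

0.680

TOA balance gives T_e = 340.7 K.
Inverting T_s⁴ = 2T_e⁴/(2−ε): (T_e/T_s)⁴ = 0.6598, so ε = 2(1 − 0.6598) = 0.6803.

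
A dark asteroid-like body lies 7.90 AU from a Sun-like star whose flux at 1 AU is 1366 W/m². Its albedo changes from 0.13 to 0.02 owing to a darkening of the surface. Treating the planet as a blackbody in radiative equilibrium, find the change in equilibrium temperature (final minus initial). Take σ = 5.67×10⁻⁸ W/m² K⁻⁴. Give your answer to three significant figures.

2.89 K

By the inverse-square law, S = 1366/7.90² = 21.89 W/m².
With α = 0.13, T₁ = 95.72 K.
Final:   T₂ = [S(1−0.02)/(4σ)]^(1/4) = 98.62 K.
ΔT = T₂ − T₁ = 2.892 K.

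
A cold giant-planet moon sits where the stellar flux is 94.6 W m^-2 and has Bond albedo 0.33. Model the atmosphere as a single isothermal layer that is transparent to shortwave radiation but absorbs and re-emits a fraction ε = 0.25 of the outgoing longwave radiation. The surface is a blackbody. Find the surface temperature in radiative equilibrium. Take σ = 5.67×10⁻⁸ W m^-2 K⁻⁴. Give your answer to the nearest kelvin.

The planet radiates to space at T_e = [S(1−α)/(4σ)]^(1/4) = 129.3 K.
Surface balance with a leaky layer gives σT_s⁴ = σT_e⁴·2/(2−ε), so T_s = T_e·[2/(2−0.25)]^(1/4) = 133.7 K.

134 K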